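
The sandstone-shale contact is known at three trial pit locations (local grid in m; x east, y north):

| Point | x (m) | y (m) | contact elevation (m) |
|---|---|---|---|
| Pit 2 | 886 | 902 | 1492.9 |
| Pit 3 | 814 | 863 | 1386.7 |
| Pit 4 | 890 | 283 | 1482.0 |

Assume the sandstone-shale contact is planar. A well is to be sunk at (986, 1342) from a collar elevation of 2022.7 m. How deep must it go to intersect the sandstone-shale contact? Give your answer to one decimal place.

Two edge vectors: Pit 2→Pit 3 = (-72, -39, -106.2), Pit 2→Pit 4 = (4, -619, -10.9).
Normal n = (Pit 2→Pit 3) × (Pit 2→Pit 4) = (-65312.7, -1209.6, 44724).
So ∂z/∂x = −n_x/n_z = 1.460350 and ∂z/∂y = −n_y/n_z = 0.027046.
Intercept c from Pit 2: 1492.9 − 1293.87 − 24.40 = 174.63.
At (986, 1342): z_contact = 1439.91 + 36.30 + 174.63 = 1650.84 m.
Depth below ground = 2022.7 − 1650.84 = 371.9 m.

371.9 m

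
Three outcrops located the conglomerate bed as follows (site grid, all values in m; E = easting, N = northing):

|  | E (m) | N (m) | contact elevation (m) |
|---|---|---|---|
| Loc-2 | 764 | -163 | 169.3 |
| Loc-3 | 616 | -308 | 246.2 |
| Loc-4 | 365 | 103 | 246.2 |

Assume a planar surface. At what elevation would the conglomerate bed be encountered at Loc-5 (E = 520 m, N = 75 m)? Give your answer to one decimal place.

201.4 m

Two edge vectors: Loc-2→Loc-3 = (-148, -145, 76.9), Loc-2→Loc-4 = (-399, 266, 76.9).
Normal n = (Loc-2→Loc-3) × (Loc-2→Loc-4) = (-31605.9, -19301.9, -97223).
So ∂z/∂E = −n_x/n_z = −0.32509 and ∂z/∂N = −n_y/n_z = −0.19853.
Intercept c from Loc-2: 169.3 + 248.37 − 32.36 = 385.31.
At (520, 75): z = −169.0 − 14.9 + 385.31 = 201.4 m.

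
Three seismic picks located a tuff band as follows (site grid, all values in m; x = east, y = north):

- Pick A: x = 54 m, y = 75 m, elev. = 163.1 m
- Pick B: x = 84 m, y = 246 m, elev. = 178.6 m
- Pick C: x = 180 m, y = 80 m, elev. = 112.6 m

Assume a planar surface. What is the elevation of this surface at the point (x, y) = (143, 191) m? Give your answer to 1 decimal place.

145.7 m

Two edge vectors: Pick A→Pick B = (30, 171, 15.5), Pick A→Pick C = (126, 5, -50.5).
Normal n = (Pick A→Pick B) × (Pick A→Pick C) = (-8713, 3468, -21396).
So ∂z/∂x = −n_x/n_z = −0.40723 and ∂z/∂y = −n_y/n_z = 0.16209.
Intercept c from Pick A: 163.1 + 21.99 − 12.16 = 172.93.
At (143, 191): z = −58.2 + 31.0 + 172.93 = 145.7 m.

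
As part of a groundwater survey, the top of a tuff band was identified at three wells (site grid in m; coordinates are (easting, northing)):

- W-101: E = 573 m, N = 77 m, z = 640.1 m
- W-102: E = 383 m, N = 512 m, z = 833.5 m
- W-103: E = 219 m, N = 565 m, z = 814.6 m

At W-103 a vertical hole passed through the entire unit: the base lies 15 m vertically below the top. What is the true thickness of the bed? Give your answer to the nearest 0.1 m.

12.6 m

Let the plane be z = a·E + b·N + c.
W-102−W-101: −190a + 435b = 193.4;  W-103−W-101: −354a + 488b = 174.5.
Solving gives a = 0.30148, b = 0.57628.
|∇z| = √(a²+b²) = 0.65037, so dip δ = arctan(0.65037) = 33.04°.
True thickness = vertical thickness × cos δ = 15 × cos 33.04° = 12.6 m.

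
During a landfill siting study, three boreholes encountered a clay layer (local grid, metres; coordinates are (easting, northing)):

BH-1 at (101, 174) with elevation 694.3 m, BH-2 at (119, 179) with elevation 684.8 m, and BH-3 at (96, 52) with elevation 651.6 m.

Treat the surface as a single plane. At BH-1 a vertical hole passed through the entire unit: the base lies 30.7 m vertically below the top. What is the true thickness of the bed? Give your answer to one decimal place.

24.7 m

Let the plane be z = a·E + b·N + c.
BH-2−BH-1: 18a + 5b = −9.5;  BH-3−BH-1: −5a − 122b = −42.7.
Solving gives a = −0.63220, b = 0.37591.
|∇z| = √(a²+b²) = 0.73551, so dip δ = arctan(0.73551) = 36.34°.
True thickness = vertical thickness × cos δ = 30.7 × cos 36.34° = 24.7 m.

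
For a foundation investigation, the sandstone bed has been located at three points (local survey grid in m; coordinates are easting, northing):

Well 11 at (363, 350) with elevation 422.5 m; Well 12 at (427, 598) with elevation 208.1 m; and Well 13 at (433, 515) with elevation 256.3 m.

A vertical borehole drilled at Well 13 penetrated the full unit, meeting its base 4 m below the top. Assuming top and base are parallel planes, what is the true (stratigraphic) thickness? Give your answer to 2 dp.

Two edge vectors: Well 11→Well 12 = (64, 248, -214.4), Well 11→Well 13 = (70, 165, -166.2).
Normal n = (Well 11→Well 12) × (Well 11→Well 13) = (-5841.6, -4371.2, -6800).
So ∂z/∂easting = −n_x/n_z = −0.85906 and ∂z/∂northing = −n_y/n_z = −0.64282.
|∇z| = √(a²+b²) = 1.07294, so dip δ = arctan(1.07294) = 47.02°.
True thickness = vertical thickness × cos δ = 4 × cos 47.02° = 2.73 m.

2.73 m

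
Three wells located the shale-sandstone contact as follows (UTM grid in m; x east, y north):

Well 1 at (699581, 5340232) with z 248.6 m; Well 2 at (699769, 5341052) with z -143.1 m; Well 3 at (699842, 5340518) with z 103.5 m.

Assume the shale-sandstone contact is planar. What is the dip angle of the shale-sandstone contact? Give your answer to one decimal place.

Two edge vectors: Well 1→Well 2 = (188, 820, -391.7), Well 1→Well 3 = (261, 286, -145.1).
Normal n = (Well 1→Well 2) × (Well 1→Well 3) = (-6955.8, -74954.9, -160252).
So ∂z/∂x = −n_x/n_z = −0.04341 and ∂z/∂y = −n_y/n_z = −0.46773.
Gradient magnitude |∇z| = √(a² + b²) = √(0.00188 + 0.21877) = 0.46974.
True dip = arctan(0.46974) = 25.2°, dipping toward N (azimuth ≈ 005°).

25.2°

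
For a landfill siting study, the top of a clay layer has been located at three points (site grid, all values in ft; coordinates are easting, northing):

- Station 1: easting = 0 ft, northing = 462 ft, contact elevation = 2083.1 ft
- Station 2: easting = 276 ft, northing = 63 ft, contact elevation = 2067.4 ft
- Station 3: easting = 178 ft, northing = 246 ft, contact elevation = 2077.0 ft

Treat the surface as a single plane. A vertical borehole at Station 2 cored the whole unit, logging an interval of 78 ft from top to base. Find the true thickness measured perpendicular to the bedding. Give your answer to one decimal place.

77.4 ft

Let the plane be z = a·easting + b·northing + c.
Station 2−Station 1: 276a − 399b = −15.7;  Station 3−Station 1: 178a − 216b = −6.1.
Solving gives a = 0.08393, b = 0.09740.
|∇z| = √(a²+b²) = 0.12858, so dip δ = arctan(0.12858) = 7.33°.
True thickness = vertical thickness × cos δ = 78 × cos 7.33° = 77.4 ft.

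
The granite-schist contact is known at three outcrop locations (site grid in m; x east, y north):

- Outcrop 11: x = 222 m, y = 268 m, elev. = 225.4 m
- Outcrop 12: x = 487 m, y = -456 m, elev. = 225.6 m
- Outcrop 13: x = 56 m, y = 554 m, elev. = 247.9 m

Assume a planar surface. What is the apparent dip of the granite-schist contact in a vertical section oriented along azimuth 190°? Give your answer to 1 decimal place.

Two edge vectors: Outcrop 11→Outcrop 12 = (265, -724, 0.2), Outcrop 11→Outcrop 13 = (-166, 286, 22.5).
Normal n = (Outcrop 11→Outcrop 12) × (Outcrop 11→Outcrop 13) = (-16347.2, -5995.7, -44394).
So ∂z/∂x = −n_x/n_z = −0.36823 and ∂z/∂y = −n_y/n_z = −0.13506.
Unit vector along 190° is (sin 190°, cos 190°) = (-0.1736, -0.9848).
Slope in that direction = a·(-0.1736) + b·(-0.9848) = 0.19695.
Apparent dip = arctan|0.19695| = 11.1° (true dip is 21.4°, so apparent ≤ true as expected).

11.1°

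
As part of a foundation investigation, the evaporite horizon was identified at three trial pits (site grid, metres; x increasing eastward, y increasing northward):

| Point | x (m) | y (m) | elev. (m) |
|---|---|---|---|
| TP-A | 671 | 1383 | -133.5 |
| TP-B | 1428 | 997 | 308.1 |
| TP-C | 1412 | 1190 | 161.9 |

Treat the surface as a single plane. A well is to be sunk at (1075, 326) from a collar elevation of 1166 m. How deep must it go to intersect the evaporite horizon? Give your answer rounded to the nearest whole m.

Two edge vectors: TP-A→TP-B = (757, -386, 441.6), TP-A→TP-C = (741, -193, 295.4).
Normal n = (TP-A→TP-B) × (TP-A→TP-C) = (-28795.6, 103607.8, 139925).
So ∂z/∂x = −n_x/n_z = 0.20579 and ∂z/∂y = −n_y/n_z = −0.74045.
Intercept c from TP-A: -133.5 − 138.09 + 1024.05 = 752.46.
At (1075, 326): z_contact = 221.2 − 241.4 + 752.46 = 732.3 m.
Depth below ground = 1166 − 732.3 = 434 m.

434 m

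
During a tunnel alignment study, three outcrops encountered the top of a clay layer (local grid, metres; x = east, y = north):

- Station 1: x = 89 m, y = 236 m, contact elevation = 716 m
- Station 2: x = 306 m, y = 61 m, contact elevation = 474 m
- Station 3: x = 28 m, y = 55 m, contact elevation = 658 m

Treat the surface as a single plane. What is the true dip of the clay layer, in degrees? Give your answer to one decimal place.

41.0°

Let the plane be z = a·x + b·y + c.
Station 2−Station 1: 217a − 175b = −242;  Station 3−Station 1: −61a − 181b = −58.
Solving gives a = −0.67369, b = 0.54749.
Gradient magnitude |∇z| = √(a² + b²) = √(0.45385 + 0.29974) = 0.86810.
True dip = arctan(0.86810) = 41.0°, dipping toward SE (azimuth ≈ 129°).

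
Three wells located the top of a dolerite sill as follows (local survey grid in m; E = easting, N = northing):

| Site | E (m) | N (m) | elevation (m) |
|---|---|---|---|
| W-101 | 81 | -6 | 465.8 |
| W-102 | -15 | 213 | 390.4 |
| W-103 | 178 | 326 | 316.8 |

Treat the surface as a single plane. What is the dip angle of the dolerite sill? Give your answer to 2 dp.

23.34°

Two edge vectors: W-101→W-102 = (-96, 219, -75.4), W-101→W-103 = (97, 332, -149).
Normal n = (W-101→W-102) × (W-101→W-103) = (-7598.2, -21617.8, -53115).
So ∂z/∂E = −n_x/n_z = −0.14305 and ∂z/∂N = −n_y/n_z = −0.40700.
Gradient magnitude |∇z| = √(a² + b²) = √(0.02046 + 0.16565) = 0.43141.
True dip = arctan(0.43141) = 23.34°, dipping toward NNE (azimuth ≈ 019°).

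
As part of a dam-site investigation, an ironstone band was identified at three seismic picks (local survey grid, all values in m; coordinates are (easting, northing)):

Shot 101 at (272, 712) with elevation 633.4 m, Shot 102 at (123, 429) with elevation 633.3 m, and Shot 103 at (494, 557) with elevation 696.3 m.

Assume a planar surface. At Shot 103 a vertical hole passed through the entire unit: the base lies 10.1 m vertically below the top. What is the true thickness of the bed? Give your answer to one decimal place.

Let the plane be z = a·E + b·N + c.
Shot 102−Shot 101: −149a − 283b = −0.1;  Shot 103−Shot 101: 222a − 155b = 62.9.
Solving gives a = 0.20736, b = −0.10882.
|∇z| = √(a²+b²) = 0.23418, so dip δ = arctan(0.23418) = 13.18°.
True thickness = vertical thickness × cos δ = 10.1 × cos 13.18° = 9.8 m.

9.8 m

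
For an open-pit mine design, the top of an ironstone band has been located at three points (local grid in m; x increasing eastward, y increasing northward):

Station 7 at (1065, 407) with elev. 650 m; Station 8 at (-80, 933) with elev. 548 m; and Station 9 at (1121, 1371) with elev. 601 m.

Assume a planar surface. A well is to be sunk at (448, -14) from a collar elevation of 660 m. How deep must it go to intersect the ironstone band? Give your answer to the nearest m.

27 m

Two edge vectors: Station 7→Station 8 = (-1145, 526, -102), Station 7→Station 9 = (56, 964, -49).
Normal n = (Station 7→Station 8) × (Station 7→Station 9) = (72554, -61817, -1133236).
So ∂z/∂x = −n_x/n_z = 0.06402 and ∂z/∂y = −n_y/n_z = −0.05455.
Intercept c from Station 7: 650 − 68.19 + 22.20 = 604.02.
At (448, -14): z_contact = 28.7 + 0.8 + 604.02 = 633.5 m.
Depth below ground = 660 − 633.5 = 27 m.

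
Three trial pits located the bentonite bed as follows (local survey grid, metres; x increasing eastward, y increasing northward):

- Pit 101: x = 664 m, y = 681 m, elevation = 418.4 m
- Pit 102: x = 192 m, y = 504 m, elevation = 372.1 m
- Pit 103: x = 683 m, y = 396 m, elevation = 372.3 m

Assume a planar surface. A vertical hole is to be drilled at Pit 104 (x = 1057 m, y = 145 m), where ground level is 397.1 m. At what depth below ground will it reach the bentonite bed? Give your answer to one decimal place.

Let the plane be z = a·x + b·y + c.
Pit 102−Pit 101: −472a − 177b = −46.3;  Pit 103−Pit 101: 19a − 285b = −46.1.
Solving gives a = 0.036522, b = 0.164189.
Then c = 418.4 − a·664 − b·681 = 282.34.
At (1057, 145): z_contact = 38.60 + 23.81 + 282.34 = 344.75 m.
Depth below ground = 397.1 − 344.75 = 52.4 m.

52.4 m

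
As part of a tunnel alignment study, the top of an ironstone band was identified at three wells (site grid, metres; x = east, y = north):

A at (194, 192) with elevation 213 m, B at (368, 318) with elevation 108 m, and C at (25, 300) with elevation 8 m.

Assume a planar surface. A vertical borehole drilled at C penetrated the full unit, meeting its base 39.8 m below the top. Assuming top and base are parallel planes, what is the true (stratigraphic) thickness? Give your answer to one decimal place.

Two edge vectors: A→B = (174, 126, -105), A→C = (-169, 108, -205).
Normal n = (A→B) × (A→C) = (-14490, 53415, 40086).
So ∂z/∂x = −n_x/n_z = 0.36147 and ∂z/∂y = −n_y/n_z = −1.33251.
|∇z| = √(a²+b²) = 1.38067, so dip δ = arctan(1.38067) = 54.08°.
True thickness = vertical thickness × cos δ = 39.8 × cos 54.08° = 23.3 m.

23.3 m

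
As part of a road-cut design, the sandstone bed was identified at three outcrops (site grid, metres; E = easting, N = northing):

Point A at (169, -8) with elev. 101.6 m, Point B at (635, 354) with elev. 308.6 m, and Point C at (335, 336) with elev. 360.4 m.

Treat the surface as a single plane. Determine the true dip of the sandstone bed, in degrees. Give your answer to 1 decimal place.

Let the plane be z = a·E + b·N + c.
Point B−Point A: 466a + 362b = 207;  Point C−Point A: 166a + 344b = 258.8.
Solving gives a = −0.22430, b = 0.86056.
Gradient magnitude |∇z| = √(a² + b²) = √(0.05031 + 0.74057) = 0.88931.
True dip = arctan(0.88931) = 41.6°, dipping toward SSE (azimuth ≈ 165°).

41.6°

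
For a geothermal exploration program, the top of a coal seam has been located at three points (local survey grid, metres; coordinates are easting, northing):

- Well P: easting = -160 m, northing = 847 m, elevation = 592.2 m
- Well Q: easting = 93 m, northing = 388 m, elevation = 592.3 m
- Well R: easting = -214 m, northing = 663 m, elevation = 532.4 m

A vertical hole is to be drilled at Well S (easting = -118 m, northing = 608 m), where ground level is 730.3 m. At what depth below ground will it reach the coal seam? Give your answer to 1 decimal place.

Let the plane be z = a·easting + b·northing + c.
Well Q−Well P: 253a − 459b = 0.1;  Well R−Well P: −54a − 184b = −59.8.
Solving gives a = 0.38502, b = 0.21200.
Then c = 592.2 − a·-160 − b·847 = 474.24.
At (-118, 608): z_contact = −45.43 + 128.90 + 474.24 = 557.70 m.
Depth below ground = 730.3 − 557.70 = 172.6 m.

172.6 m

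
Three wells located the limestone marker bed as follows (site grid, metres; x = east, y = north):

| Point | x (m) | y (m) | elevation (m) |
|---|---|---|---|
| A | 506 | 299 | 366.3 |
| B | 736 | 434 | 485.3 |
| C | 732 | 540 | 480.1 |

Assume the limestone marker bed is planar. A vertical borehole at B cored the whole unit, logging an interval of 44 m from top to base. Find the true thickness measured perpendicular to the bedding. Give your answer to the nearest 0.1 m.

38.8 m

Two edge vectors: A→B = (230, 135, 119), A→C = (226, 241, 113.8).
Normal n = (A→B) × (A→C) = (-13316, 720, 24920).
So ∂z/∂x = −n_x/n_z = 0.53435 and ∂z/∂y = −n_y/n_z = −0.02889.
|∇z| = √(a²+b²) = 0.53513, so dip δ = arctan(0.53513) = 28.15°.
True thickness = vertical thickness × cos δ = 44 × cos 28.15° = 38.8 m.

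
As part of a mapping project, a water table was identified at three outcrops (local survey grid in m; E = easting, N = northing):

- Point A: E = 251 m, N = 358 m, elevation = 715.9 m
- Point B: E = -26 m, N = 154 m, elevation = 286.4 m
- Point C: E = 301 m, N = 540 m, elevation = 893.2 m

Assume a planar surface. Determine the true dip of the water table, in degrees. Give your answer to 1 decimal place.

51.3°

Two edge vectors: Point A→Point B = (-277, -204, -429.5), Point A→Point C = (50, 182, 177.3).
Normal n = (Point A→Point B) × (Point A→Point C) = (41999.8, 27637.1, -40214).
So ∂z/∂E = −n_x/n_z = 1.04441 and ∂z/∂N = −n_y/n_z = 0.68725.
Gradient magnitude |∇z| = √(a² + b²) = √(1.09079 + 0.47231) = 1.25024.
True dip = arctan(1.25024) = 51.3°, dipping toward WSW (azimuth ≈ 237°).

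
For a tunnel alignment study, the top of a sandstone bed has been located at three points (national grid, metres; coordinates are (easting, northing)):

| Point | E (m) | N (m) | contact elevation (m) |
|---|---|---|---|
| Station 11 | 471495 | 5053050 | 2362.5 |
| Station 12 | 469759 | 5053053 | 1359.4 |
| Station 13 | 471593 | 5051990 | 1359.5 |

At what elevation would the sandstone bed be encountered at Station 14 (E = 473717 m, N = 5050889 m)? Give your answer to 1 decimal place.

Let the plane be z = a·E + b·N + c.
Station 12−Station 11: −1736a + 3b = −1003.1;  Station 13−Station 11: 98a − 1060b = −1003.
Solving gives a = 0.579550359, b = 0.999807486.
Then c = 2362.5 − a·471495 − b·5053050 = −5322969.81.
At (473717, 5050889): z = 274542.9 + 5049916.6 − 5322969.81 = 1489.7 m.

1489.7 m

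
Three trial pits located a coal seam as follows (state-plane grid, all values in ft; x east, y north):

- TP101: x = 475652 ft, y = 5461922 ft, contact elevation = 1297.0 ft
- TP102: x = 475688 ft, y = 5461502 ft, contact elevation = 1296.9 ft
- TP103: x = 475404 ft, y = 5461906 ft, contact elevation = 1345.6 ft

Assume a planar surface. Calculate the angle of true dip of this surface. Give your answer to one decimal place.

11.1°

Let the plane be z = a·x + b·y + c.
TP102−TP101: 36a − 420b = −0.1;  TP103−TP101: −248a − 16b = 48.6.
Solving gives a = −0.19491, b = −0.01647.
Gradient magnitude |∇z| = √(a² + b²) = √(0.03799 + 0.00027) = 0.19560.
True dip = arctan(0.19560) = 11.1°, dipping toward E (azimuth ≈ 085°).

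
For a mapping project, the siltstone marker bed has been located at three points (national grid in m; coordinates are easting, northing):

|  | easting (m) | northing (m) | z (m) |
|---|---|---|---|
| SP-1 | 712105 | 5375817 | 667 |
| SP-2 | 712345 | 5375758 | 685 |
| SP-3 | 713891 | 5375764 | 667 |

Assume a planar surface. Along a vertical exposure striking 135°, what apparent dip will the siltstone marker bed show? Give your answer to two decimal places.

Two edge vectors: SP-1→SP-2 = (240, -59, 18), SP-1→SP-3 = (1786, -53, 0).
Normal n = (SP-1→SP-2) × (SP-1→SP-3) = (954, 32148, 92654).
So ∂z/∂easting = −n_x/n_z = −0.01030 and ∂z/∂northing = −n_y/n_z = −0.34697.
Unit vector along 135° is (sin 135°, cos 135°) = (0.7071, -0.7071).
Slope in that direction = a·(0.7071) + b·(-0.7071) = 0.23806.
Apparent dip = arctan|0.23806| = 13.39° (true dip is 19.1°, so apparent ≤ true as expected).

13.39°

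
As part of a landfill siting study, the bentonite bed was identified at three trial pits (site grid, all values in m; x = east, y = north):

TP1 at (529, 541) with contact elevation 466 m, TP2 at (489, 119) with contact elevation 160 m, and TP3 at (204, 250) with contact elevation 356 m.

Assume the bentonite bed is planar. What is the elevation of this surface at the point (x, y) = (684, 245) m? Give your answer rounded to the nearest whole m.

Let the plane be z = a·x + b·y + c.
TP2−TP1: −40a − 422b = −306;  TP3−TP1: −325a − 291b = −110.
Solving gives a = −0.33962, b = 0.75731.
Then c = 466 − a·529 − b·541 = 235.96.
At (684, 245): z = −232.3 + 185.5 + 235.96 = 189.2 m.

189 m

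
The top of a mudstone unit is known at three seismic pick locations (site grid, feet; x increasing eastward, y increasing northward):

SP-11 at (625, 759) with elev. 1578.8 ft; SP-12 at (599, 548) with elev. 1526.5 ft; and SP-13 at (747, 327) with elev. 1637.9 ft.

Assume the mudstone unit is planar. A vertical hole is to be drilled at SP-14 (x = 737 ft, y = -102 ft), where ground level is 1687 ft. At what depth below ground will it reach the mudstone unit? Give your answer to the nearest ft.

115 ft

Two edge vectors: SP-11→SP-12 = (-26, -211, -52.3), SP-11→SP-13 = (122, -432, 59.1).
Normal n = (SP-11→SP-12) × (SP-11→SP-13) = (-35063.7, -4844, 36974).
So ∂z/∂x = −n_x/n_z = 0.94833 and ∂z/∂y = −n_y/n_z = 0.13101.
Intercept c from SP-11: 1578.8 − 592.71 − 99.44 = 886.65.
At (737, -102): z_contact = 698.9 − 13.4 + 886.65 = 1572.2 ft.
Depth below ground = 1687 − 1572.2 = 115 ft.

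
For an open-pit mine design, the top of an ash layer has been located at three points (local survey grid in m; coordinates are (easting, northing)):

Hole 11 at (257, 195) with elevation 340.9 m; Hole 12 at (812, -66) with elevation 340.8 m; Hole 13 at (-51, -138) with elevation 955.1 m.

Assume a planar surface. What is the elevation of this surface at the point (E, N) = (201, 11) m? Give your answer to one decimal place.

Two edge vectors: Hole 11→Hole 12 = (555, -261, -0.1), Hole 11→Hole 13 = (-308, -333, 614.2).
Normal n = (Hole 11→Hole 12) × (Hole 11→Hole 13) = (-160339.5, -340850.2, -265203).
So ∂z/∂E = −n_x/n_z = −0.60459 and ∂z/∂N = −n_y/n_z = −1.28524.
Intercept c from Hole 11: 340.9 + 155.38 + 250.62 = 746.90.
At (201, 11): z = −121.5 − 14.1 + 746.90 = 611.2 m.

611.2 m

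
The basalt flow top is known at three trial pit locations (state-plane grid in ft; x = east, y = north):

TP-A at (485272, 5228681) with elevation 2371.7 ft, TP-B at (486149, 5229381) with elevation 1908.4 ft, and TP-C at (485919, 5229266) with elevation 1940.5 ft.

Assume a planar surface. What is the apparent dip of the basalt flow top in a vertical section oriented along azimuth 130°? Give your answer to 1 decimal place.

Let the plane be z = a·x + b·y + c.
TP-B−TP-A: 877a + 700b = −463.3;  TP-C−TP-A: 647a + 585b = −431.2.
Solving gives a = 0.51225, b = −1.30364.
Unit vector along 130° is (sin 130°, cos 130°) = (0.7660, -0.6428).
Slope in that direction = a·(0.7660) + b·(-0.6428) = 1.23037.
Apparent dip = arctan|1.23037| = 50.9° (true dip is 54.5°, so apparent ≤ true as expected).

50.9°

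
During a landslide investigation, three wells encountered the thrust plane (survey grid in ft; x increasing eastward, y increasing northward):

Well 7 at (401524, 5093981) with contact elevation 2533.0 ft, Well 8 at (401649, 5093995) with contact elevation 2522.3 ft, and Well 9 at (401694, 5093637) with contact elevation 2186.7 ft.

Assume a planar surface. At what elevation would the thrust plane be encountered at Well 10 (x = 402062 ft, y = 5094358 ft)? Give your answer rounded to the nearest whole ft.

2776 ft

Let the plane be z = a·x + b·y + c.
Well 8−Well 7: 125a + 14b = −10.7;  Well 9−Well 7: 170a − 344b = −346.3.
Solving gives a = −0.18794623, b = 0.91380564.
Then c = 2533 − a·401524 − b·5093981 = −4576910.65.
At (402062, 5094358): z = −75566.0 + 4655253.1 − 4576910.65 = 2776.4 ft.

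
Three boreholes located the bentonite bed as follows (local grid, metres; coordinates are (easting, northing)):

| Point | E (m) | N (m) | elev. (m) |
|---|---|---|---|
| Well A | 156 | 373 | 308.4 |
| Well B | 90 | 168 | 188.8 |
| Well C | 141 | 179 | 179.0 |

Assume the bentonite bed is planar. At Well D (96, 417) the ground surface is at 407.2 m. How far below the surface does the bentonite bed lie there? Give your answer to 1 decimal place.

Two edge vectors: Well A→Well B = (-66, -205, -119.6), Well A→Well C = (-15, -194, -129.4).
Normal n = (Well A→Well B) × (Well A→Well C) = (3324.6, -6746.4, 9729).
So ∂z/∂E = −n_x/n_z = −0.34172 and ∂z/∂N = −n_y/n_z = 0.69343.
Intercept c from Well A: 308.4 + 53.31 − 258.65 = 103.06.
At (96, 417): z_contact = −32.81 + 289.16 + 103.06 = 359.41 m.
Depth below ground = 407.2 − 359.41 = 47.8 m.

47.8 m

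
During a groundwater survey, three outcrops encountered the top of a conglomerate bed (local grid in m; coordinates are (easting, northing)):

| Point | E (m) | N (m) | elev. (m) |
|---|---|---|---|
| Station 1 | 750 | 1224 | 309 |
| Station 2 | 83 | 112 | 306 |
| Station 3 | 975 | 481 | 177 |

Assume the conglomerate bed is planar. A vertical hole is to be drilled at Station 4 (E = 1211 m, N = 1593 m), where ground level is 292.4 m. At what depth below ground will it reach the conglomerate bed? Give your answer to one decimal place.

Two edge vectors: Station 1→Station 2 = (-667, -1112, -3), Station 1→Station 3 = (225, -743, -132).
Normal n = (Station 1→Station 2) × (Station 1→Station 3) = (144555, -88719, 745781).
So ∂z/∂E = −n_x/n_z = −0.193830 and ∂z/∂N = −n_y/n_z = 0.118961.
Intercept c from Station 1: 309 + 145.37 − 145.61 = 308.76.
At (1211, 1593): z_contact = −234.73 + 189.51 + 308.76 = 263.54 m.
Depth below ground = 292.4 − 263.54 = 28.9 m.

28.9 m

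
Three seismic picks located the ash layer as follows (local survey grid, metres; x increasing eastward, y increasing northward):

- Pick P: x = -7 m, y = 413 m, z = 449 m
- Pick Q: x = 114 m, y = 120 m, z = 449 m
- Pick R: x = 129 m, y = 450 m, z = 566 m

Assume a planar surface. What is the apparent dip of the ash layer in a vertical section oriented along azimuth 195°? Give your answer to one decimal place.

Two edge vectors: Pick P→Pick Q = (121, -293, 0), Pick P→Pick R = (136, 37, 117).
Normal n = (Pick P→Pick Q) × (Pick P→Pick R) = (-34281, -14157, 44325).
So ∂z/∂x = −n_x/n_z = 0.77340 and ∂z/∂y = −n_y/n_z = 0.31939.
Unit vector along 195° is (sin 195°, cos 195°) = (-0.2588, -0.9659).
Slope in that direction = a·(-0.2588) + b·(-0.9659) = −0.50868.
Apparent dip = arctan|0.50868| = 27.0° (true dip is 39.9°, so apparent ≤ true as expected).

27.0°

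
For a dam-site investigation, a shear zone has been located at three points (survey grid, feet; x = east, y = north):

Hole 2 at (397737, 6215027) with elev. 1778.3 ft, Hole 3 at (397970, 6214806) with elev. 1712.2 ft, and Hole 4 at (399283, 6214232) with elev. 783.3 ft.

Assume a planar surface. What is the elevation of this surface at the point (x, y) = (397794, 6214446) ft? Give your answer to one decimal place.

Let the plane be z = a·x + b·y + c.
Hole 3−Hole 2: 233a − 221b = −66.1;  Hole 4−Hole 2: 1546a − 795b = −995.
Solving gives a = −1.069771976, b = −0.828764120.
Then c = 1778.3 − a·397737 − b·6215027 = 5578057.58.
At (397794, 6214446): z = −425548.9 − 5150309.9 + 5578057.58 = 2198.8 ft.

2198.8 ft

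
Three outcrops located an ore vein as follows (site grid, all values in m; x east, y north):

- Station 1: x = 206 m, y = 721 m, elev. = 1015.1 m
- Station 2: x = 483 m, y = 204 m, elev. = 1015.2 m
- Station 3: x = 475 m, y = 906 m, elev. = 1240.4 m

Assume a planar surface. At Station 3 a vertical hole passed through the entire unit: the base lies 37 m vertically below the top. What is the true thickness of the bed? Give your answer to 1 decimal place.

30.4 m

Let the plane be z = a·x + b·y + c.
Station 2−Station 1: 277a − 517b = 0.1;  Station 3−Station 1: 269a + 185b = 225.3.
Solving gives a = 0.61213, b = 0.32777.
|∇z| = √(a²+b²) = 0.69436, so dip δ = arctan(0.69436) = 34.77°.
True thickness = vertical thickness × cos δ = 37 × cos 34.77° = 30.4 m.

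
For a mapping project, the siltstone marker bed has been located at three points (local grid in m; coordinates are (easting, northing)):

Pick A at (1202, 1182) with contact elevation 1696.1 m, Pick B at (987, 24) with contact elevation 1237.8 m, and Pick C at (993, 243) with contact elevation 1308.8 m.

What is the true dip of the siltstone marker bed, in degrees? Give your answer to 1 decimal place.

28.8°

Two edge vectors: Pick A→Pick B = (-215, -1158, -458.3), Pick A→Pick C = (-209, -939, -387.3).
Normal n = (Pick A→Pick B) × (Pick A→Pick C) = (18149.7, 12515.2, -40137).
So ∂z/∂E = −n_x/n_z = 0.45219 and ∂z/∂N = −n_y/n_z = 0.31181.
Gradient magnitude |∇z| = √(a² + b²) = √(0.20448 + 0.09723) = 0.54928.
True dip = arctan(0.54928) = 28.8°, dipping toward SW (azimuth ≈ 235°).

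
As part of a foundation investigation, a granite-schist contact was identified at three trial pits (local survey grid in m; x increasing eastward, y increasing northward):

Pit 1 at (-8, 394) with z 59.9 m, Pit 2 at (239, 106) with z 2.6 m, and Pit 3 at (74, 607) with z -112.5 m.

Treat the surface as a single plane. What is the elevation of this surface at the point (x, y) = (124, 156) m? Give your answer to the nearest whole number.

Two edge vectors: Pit 1→Pit 2 = (247, -288, -57.3), Pit 1→Pit 3 = (82, 213, -172.4).
Normal n = (Pit 1→Pit 2) × (Pit 1→Pit 3) = (61856.1, 37884.2, 76227).
So ∂z/∂x = −n_x/n_z = −0.81147 and ∂z/∂y = −n_y/n_z = −0.49699.
Intercept c from Pit 1: 59.9 − 6.49 + 195.81 = 249.22.
At (124, 156): z = −100.6 − 77.5 + 249.22 = 71.1 m.

71 m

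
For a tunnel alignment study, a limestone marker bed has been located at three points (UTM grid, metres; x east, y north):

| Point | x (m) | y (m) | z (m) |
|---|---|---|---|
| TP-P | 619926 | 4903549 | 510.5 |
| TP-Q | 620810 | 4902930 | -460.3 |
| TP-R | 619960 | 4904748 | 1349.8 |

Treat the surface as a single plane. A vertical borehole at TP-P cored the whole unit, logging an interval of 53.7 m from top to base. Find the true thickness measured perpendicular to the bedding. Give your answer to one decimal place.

39.3 m

Let the plane be z = a·x + b·y + c.
TP-Q−TP-P: 884a − 619b = −970.8;  TP-R−TP-P: 34a + 1199b = 839.3.
Solving gives a = −0.59619, b = 0.71691.
|∇z| = √(a²+b²) = 0.93242, so dip δ = arctan(0.93242) = 43.00°.
True thickness = vertical thickness × cos δ = 53.7 × cos 43.00° = 39.3 m.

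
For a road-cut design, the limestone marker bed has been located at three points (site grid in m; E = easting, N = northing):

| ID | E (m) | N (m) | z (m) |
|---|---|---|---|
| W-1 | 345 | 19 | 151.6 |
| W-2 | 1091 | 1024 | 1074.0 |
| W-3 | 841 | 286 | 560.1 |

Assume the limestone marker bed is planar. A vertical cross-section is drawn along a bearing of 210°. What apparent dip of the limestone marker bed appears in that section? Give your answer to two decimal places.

Two edge vectors: W-1→W-2 = (746, 1005, 922.4), W-1→W-3 = (496, 267, 408.5).
Normal n = (W-1→W-2) × (W-1→W-3) = (164261.7, 152769.4, -299298).
So ∂z/∂E = −n_x/n_z = 0.54882 and ∂z/∂N = −n_y/n_z = 0.51043.
Unit vector along 210° is (sin 210°, cos 210°) = (-0.5000, -0.8660).
Slope in that direction = a·(-0.5000) + b·(-0.8660) = −0.71645.
Apparent dip = arctan|0.71645| = 35.62° (true dip is 36.9°, so apparent ≤ true as expected).

35.62°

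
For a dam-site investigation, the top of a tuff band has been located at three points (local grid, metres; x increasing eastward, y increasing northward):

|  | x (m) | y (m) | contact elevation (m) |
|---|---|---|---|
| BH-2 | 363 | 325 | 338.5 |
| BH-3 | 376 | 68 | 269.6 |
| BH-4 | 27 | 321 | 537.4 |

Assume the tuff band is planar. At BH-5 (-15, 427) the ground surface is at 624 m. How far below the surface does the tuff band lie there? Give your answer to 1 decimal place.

36.4 m

Let the plane be z = a·x + b·y + c.
BH-3−BH-2: 13a − 257b = −68.9;  BH-4−BH-2: −336a − 4b = 198.9.
Solving gives a = −0.59480, b = 0.23801.
Then c = 338.5 − a·363 − b·325 = 477.06.
At (-15, 427): z_contact = 8.92 + 101.63 + 477.06 = 587.61 m.
Depth below ground = 624 − 587.61 = 36.4 m.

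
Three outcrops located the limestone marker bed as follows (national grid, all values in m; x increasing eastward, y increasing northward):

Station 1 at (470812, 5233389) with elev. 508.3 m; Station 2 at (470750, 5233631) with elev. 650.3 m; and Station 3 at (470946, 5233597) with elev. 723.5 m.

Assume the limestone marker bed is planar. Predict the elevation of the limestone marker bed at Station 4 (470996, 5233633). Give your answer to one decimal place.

Let the plane be z = a·x + b·y + c.
Station 2−Station 1: −62a + 242b = 142;  Station 3−Station 1: 134a + 208b = 215.2.
Solving gives a = 0.497361221, b = 0.714199982.
Then c = 508.3 − a·470812 − b·5233389 = −3971341.66.
At (470996, 5233633): z = 234255.1 + 3737860.6 − 3971341.66 = 774.1 m.

774.1 m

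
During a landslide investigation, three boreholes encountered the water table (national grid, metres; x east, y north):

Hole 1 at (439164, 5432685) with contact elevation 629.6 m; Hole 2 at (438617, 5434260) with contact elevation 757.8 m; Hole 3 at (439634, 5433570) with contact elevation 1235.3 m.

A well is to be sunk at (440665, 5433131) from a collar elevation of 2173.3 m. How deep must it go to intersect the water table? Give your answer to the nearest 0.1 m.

370.6 m

Two edge vectors: Hole 1→Hole 2 = (-547, 1575, 128.2), Hole 1→Hole 3 = (470, 885, 605.7).
Normal n = (Hole 1→Hole 2) × (Hole 1→Hole 3) = (840520.5, 391571.9, -1224345).
So ∂z/∂x = −n_x/n_z = 0.686506254 and ∂z/∂y = −n_y/n_z = 0.319821537.
Intercept c from Hole 1: 629.6 − 301488.83 − 1737489.67 = −2038348.90.
At (440665, 5433131): z_contact = 302519.28 + 1737632.31 − 2038348.90 = 1802.69 m.
Depth below ground = 2173.3 − 1802.69 = 370.6 m.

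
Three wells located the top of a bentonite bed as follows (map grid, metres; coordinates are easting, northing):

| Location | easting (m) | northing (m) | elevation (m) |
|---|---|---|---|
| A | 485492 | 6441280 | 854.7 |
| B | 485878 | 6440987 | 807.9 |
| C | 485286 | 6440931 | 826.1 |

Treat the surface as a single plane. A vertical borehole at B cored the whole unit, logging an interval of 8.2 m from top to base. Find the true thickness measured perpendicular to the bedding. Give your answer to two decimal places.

Two edge vectors: A→B = (386, -293, -46.8), A→C = (-206, -349, -28.6).
Normal n = (A→B) × (A→C) = (-7953.4, 20680.4, -195072).
So ∂z/∂easting = −n_x/n_z = −0.04077 and ∂z/∂northing = −n_y/n_z = 0.10601.
|∇z| = √(a²+b²) = 0.11358, so dip δ = arctan(0.11358) = 6.48°.
True thickness = vertical thickness × cos δ = 8.2 × cos 6.48° = 8.15 m.

8.15 m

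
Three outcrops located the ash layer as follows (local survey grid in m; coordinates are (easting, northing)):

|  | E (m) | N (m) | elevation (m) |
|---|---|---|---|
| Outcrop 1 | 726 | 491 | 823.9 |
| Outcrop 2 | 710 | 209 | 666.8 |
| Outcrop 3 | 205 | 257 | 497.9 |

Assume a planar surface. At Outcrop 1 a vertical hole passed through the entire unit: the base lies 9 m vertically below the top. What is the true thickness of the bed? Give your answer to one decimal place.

7.5 m

Two edge vectors: Outcrop 1→Outcrop 2 = (-16, -282, -157.1), Outcrop 1→Outcrop 3 = (-521, -234, -326).
Normal n = (Outcrop 1→Outcrop 2) × (Outcrop 1→Outcrop 3) = (55170.6, 76633.1, -143178).
So ∂z/∂E = −n_x/n_z = 0.38533 and ∂z/∂N = −n_y/n_z = 0.53523.
|∇z| = √(a²+b²) = 0.65951, so dip δ = arctan(0.65951) = 33.41°.
True thickness = vertical thickness × cos δ = 9 × cos 33.41° = 7.5 m.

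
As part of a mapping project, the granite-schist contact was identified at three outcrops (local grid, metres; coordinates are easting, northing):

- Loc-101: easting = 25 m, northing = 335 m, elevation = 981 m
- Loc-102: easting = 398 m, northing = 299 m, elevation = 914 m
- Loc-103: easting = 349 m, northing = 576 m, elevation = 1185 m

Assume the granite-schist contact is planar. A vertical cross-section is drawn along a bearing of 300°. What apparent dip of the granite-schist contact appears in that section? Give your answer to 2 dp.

Two edge vectors: Loc-101→Loc-102 = (373, -36, -67), Loc-101→Loc-103 = (324, 241, 204).
Normal n = (Loc-101→Loc-102) × (Loc-101→Loc-103) = (8803, -97800, 101557).
So ∂z/∂easting = −n_x/n_z = −0.08668 and ∂z/∂northing = −n_y/n_z = 0.96301.
Unit vector along 300° is (sin 300°, cos 300°) = (-0.8660, 0.5000).
Slope in that direction = a·(-0.8660) + b·(0.5000) = 0.55657.
Apparent dip = arctan|0.55657| = 29.10° (true dip is 44.0°, so apparent ≤ true as expected).

29.10°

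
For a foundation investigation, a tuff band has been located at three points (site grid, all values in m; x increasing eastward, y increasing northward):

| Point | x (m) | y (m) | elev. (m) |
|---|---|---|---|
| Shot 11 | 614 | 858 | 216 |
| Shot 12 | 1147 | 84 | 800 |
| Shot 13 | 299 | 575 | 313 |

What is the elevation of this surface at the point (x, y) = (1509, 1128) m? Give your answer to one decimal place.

Let the plane be z = a·x + b·y + c.
Shot 12−Shot 11: 533a − 774b = 584;  Shot 13−Shot 11: −315a − 283b = 97.
Solving gives a = 0.228542, b = −0.597141.
Then c = 216 − a·614 − b·858 = 588.02.
At (1509, 1128): z = 344.9 − 673.6 + 588.02 = 259.3 m.

259.3 m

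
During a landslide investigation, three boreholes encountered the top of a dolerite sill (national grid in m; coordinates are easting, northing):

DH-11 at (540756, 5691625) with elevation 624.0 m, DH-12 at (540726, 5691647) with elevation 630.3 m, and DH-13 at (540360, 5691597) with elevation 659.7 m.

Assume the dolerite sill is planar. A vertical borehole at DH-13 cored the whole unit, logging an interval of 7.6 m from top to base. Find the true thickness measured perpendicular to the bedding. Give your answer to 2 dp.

7.48 m

Let the plane be z = a·easting + b·northing + c.
DH-12−DH-11: −30a + 22b = 6.3;  DH-13−DH-11: −396a − 28b = 35.7.
Solving gives a = −0.10069, b = 0.14906.
|∇z| = √(a²+b²) = 0.17988, so dip δ = arctan(0.17988) = 10.20°.
True thickness = vertical thickness × cos δ = 7.6 × cos 10.20° = 7.48 m.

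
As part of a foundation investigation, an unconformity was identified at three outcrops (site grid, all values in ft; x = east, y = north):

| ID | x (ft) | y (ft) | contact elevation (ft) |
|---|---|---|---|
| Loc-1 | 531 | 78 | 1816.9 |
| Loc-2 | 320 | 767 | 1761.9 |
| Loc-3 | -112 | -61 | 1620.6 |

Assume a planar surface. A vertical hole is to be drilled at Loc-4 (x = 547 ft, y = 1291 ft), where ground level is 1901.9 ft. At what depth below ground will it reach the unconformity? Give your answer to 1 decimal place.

64.6 ft

Let the plane be z = a·x + b·y + c.
Loc-2−Loc-1: −211a + 689b = −55;  Loc-3−Loc-1: −643a − 139b = −196.3.
Solving gives a = 0.302517, b = 0.012817.
Then c = 1816.9 − a·531 − b·78 = 1655.26.
At (547, 1291): z_contact = 165.48 + 16.55 + 1655.26 = 1837.29 ft.
Depth below ground = 1901.9 − 1837.29 = 64.6 ft.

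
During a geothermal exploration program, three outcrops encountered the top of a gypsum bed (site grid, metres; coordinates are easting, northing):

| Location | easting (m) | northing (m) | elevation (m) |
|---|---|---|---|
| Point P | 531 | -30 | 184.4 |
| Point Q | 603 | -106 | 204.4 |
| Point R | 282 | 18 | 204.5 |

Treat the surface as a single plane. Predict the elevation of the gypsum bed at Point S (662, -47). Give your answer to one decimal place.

Two edge vectors: Point P→Point Q = (72, -76, 20), Point P→Point R = (-249, 48, 20.1).
Normal n = (Point P→Point Q) × (Point P→Point R) = (-2487.6, -6427.2, -15468).
So ∂z/∂easting = −n_x/n_z = −0.16082 and ∂z/∂northing = −n_y/n_z = −0.41552.
Intercept c from Point P: 184.4 + 85.40 − 12.47 = 257.33.
At (662, -47): z = −106.5 + 19.5 + 257.33 = 170.4 m.

170.4 m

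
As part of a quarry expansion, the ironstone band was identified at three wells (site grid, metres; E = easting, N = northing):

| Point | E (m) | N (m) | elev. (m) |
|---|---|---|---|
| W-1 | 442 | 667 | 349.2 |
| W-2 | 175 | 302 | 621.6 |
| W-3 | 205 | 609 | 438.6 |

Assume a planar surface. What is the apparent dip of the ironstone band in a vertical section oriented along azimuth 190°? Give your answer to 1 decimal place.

31.2°

Let the plane be z = a·E + b·N + c.
W-2−W-1: −267a − 365b = 272.4;  W-3−W-1: −237a − 58b = 89.4.
Solving gives a = −0.23700, b = −0.57293.
Unit vector along 190° is (sin 190°, cos 190°) = (-0.1736, -0.9848).
Slope in that direction = a·(-0.1736) + b·(-0.9848) = 0.60538.
Apparent dip = arctan|0.60538| = 31.2° (true dip is 31.8°, so apparent ≤ true as expected).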